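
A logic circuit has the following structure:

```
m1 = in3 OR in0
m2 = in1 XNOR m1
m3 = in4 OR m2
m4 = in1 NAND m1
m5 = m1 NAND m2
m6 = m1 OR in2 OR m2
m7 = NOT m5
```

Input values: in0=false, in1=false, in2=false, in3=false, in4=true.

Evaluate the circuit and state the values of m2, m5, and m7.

m1 = in3 OR in0 = false OR false = false
m2 = in1 XNOR m1 = false XNOR false = true
m5 = m1 NAND m2 = false NAND true = true
m7 = NOT m5 = NOT true = false

m2 = true  m5 = true  m7 = false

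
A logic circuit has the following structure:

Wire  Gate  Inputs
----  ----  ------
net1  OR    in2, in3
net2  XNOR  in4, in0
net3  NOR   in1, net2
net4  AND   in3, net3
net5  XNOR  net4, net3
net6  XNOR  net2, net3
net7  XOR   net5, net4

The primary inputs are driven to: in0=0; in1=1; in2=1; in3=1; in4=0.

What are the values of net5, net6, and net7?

net5 = 1, net6 = 0, net7 = 1

net2 = in4 XNOR in0 = 0 XNOR 0 = 1
net3 = in1 NOR net2 = 1 NOR 1 = 0
net4 = in3 AND net3 = 1 AND 0 = 0
net5 = net4 XNOR net3 = 0 XNOR 0 = 1
net6 = net2 XNOR net3 = 1 XNOR 0 = 0
net7 = net5 XOR net4 = 1 XOR 0 = 1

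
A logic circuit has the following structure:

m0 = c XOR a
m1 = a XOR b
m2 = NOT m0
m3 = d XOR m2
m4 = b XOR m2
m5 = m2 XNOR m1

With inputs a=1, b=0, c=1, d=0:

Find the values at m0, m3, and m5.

m0 = 0  m3 = 1  m5 = 1

m0 = c XOR a = 1 XOR 1 = 0
m1 = a XOR b = 1 XOR 0 = 1
m2 = NOT m0 = NOT 0 = 1
m3 = d XOR m2 = 0 XOR 1 = 1
m5 = m2 XNOR m1 = 1 XNOR 1 = 1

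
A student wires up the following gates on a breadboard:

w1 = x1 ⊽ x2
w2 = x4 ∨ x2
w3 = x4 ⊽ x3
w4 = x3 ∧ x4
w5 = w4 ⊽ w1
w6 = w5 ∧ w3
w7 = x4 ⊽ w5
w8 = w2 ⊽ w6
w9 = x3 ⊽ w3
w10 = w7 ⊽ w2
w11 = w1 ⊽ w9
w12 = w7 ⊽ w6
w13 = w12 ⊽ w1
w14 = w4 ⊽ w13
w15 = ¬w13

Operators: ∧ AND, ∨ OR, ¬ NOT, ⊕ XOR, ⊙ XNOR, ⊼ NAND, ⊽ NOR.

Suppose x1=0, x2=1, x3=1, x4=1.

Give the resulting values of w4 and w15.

w4 = 1, w15 = 1

w1 = x1 NOR x2 = 0 NOR 1 = 0
w3 = x4 NOR x3 = 1 NOR 1 = 0
w4 = x3 AND x4 = 1 AND 1 = 1
w5 = w4 NOR w1 = 1 NOR 0 = 0
w6 = w5 AND w3 = 0 AND 0 = 0
w7 = x4 NOR w5 = 1 NOR 0 = 0
w12 = w7 NOR w6 = 0 NOR 0 = 1
w13 = w12 NOR w1 = 1 NOR 0 = 0
w15 = NOT w13 = NOT 0 = 1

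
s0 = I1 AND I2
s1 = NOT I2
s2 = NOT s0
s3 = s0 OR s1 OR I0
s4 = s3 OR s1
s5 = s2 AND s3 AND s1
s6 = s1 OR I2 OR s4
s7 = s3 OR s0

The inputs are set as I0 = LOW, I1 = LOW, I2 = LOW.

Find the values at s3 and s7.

s0 = I1 AND I2 = LOW AND LOW = LOW
s1 = NOT I2 = NOT LOW = HIGH
s3 = s0 OR s1 OR I0 = LOW OR HIGH OR LOW = HIGH
s7 = s3 OR s0 = HIGH OR LOW = HIGH

s3 = HIGH; s7 = HIGH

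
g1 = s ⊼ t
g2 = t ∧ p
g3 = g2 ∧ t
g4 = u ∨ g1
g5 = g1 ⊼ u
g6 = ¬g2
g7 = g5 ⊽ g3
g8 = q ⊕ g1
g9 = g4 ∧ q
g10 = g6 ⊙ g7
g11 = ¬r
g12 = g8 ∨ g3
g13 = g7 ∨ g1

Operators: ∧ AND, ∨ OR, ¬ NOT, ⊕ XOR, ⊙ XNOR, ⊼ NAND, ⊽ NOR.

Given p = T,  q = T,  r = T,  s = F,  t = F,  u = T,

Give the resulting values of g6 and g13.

g1 = s NAND t = F NAND F = T
g2 = t AND p = F AND T = F
g3 = g2 AND t = F AND F = F
g5 = g1 NAND u = T NAND T = F
g6 = NOT g2 = NOT F = T
g7 = g5 NOR g3 = F NOR F = T
g13 = g7 OR g1 = T OR T = T

g6 = T, g13 = T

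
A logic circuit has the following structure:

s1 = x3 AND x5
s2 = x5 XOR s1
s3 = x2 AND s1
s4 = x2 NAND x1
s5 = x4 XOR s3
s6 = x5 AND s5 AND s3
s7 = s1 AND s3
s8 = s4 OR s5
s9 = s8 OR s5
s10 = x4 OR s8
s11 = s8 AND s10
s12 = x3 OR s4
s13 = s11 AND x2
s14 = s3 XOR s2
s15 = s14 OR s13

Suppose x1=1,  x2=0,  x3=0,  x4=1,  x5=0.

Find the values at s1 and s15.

s1 = 0, s15 = 0

s1 = x3 AND x5 = 0 AND 0 = 0
s2 = x5 XOR s1 = 0 XOR 0 = 0
s3 = x2 AND s1 = 0 AND 0 = 0
s4 = x2 NAND x1 = 0 NAND 1 = 1
s5 = x4 XOR s3 = 1 XOR 0 = 1
s8 = s4 OR s5 = 1 OR 1 = 1
s10 = x4 OR s8 = 1 OR 1 = 1
s11 = s8 AND s10 = 1 AND 1 = 1
s13 = s11 AND x2 = 1 AND 0 = 0
s14 = s3 XOR s2 = 0 XOR 0 = 0
s15 = s14 OR s13 = 0 OR 0 = 0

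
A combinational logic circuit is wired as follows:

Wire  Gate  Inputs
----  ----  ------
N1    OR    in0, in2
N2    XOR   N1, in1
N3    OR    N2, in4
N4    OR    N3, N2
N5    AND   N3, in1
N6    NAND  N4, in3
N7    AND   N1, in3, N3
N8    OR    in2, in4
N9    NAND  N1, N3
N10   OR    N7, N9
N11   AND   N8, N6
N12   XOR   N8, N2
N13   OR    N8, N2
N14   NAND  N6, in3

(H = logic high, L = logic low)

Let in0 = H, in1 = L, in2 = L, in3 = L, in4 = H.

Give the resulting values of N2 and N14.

N1 = in0 OR in2 = H OR L = H
N2 = N1 XOR in1 = H XOR L = H
N3 = N2 OR in4 = H OR H = H
N4 = N3 OR N2 = H OR H = H
N6 = N4 NAND in3 = H NAND L = H
N14 = N6 NAND in3 = H NAND L = H

N2 = H; N14 = H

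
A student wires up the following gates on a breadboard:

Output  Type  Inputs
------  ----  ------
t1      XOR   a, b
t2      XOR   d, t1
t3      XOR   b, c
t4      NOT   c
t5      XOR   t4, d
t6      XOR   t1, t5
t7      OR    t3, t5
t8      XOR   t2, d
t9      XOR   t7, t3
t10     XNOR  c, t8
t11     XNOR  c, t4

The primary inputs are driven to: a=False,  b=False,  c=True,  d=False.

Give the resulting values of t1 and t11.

t1 = a XOR b = False XOR False = False
t4 = NOT c = NOT True = False
t11 = c XNOR t4 = True XNOR False = False

t1 = False, t11 = False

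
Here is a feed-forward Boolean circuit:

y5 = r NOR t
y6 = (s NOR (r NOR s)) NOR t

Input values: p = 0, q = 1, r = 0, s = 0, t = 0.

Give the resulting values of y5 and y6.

y5 = 1  y6 = 1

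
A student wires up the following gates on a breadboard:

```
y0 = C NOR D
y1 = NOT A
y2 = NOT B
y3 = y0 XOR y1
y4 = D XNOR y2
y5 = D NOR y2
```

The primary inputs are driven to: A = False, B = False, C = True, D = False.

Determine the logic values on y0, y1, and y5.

y0 = False; y1 = True; y5 = False

y0 = C NOR D = True NOR False = False
y1 = NOT A = NOT False = True
y2 = NOT B = NOT False = True
y5 = D NOR y2 = False NOR True = False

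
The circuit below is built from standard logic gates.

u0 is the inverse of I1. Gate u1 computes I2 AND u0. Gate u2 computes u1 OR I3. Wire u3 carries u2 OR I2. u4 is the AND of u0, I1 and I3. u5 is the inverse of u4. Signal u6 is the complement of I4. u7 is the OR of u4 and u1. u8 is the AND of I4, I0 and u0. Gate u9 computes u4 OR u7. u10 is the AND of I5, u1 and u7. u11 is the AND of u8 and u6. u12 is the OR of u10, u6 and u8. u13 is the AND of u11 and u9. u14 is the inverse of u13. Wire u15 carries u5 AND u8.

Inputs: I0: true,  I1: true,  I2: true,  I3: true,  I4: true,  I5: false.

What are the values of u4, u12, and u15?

u0 = NOT I1 = NOT true = false
u1 = I2 AND u0 = true AND false = false
u4 = u0 AND I1 AND I3 = false AND true AND true = false
u5 = NOT u4 = NOT false = true
u6 = NOT I4 = NOT true = false
u7 = u4 OR u1 = false OR false = false
u8 = I4 AND I0 AND u0 = true AND true AND false = false
u10 = I5 AND u1 AND u7 = false AND false AND false = false
u12 = u10 OR u6 OR u8 = false OR false OR false = false
u15 = u5 AND u8 = true AND false = false

u4 = false, u12 = false, u15 = false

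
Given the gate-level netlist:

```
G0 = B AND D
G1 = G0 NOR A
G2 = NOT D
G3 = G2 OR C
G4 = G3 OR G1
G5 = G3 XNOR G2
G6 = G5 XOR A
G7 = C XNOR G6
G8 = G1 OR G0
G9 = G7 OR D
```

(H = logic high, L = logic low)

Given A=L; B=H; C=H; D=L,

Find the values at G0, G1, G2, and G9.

G0 = B AND D = H AND L = L
G1 = G0 NOR A = L NOR L = H
G2 = NOT D = NOT L = H
G3 = G2 OR C = H OR H = H
G5 = G3 XNOR G2 = H XNOR H = H
G6 = G5 XOR A = H XOR L = H
G7 = C XNOR G6 = H XNOR H = H
G9 = G7 OR D = H OR L = H

G0 = L  G1 = H  G2 = H  G9 = H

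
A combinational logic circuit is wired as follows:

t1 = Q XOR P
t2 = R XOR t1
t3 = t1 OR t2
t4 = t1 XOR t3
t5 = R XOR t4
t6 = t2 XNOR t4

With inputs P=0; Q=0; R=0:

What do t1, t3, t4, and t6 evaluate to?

t1 = 0; t3 = 0; t4 = 0; t6 = 1

t1 = Q XOR P = 0 XOR 0 = 0
t2 = R XOR t1 = 0 XOR 0 = 0
t3 = t1 OR t2 = 0 OR 0 = 0
t4 = t1 XOR t3 = 0 XOR 0 = 0
t6 = t2 XNOR t4 = 0 XNOR 0 = 1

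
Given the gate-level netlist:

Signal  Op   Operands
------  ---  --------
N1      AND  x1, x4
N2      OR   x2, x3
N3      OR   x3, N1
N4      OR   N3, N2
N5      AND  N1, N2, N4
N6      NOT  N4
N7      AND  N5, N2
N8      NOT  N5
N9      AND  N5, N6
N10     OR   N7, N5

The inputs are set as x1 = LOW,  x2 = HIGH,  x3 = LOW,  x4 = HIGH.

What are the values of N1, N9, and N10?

N1 = LOW; N9 = LOW; N10 = LOW

N1 = x1 AND x4 = LOW AND HIGH = LOW
N2 = x2 OR x3 = HIGH OR LOW = HIGH
N3 = x3 OR N1 = LOW OR LOW = LOW
N4 = N3 OR N2 = LOW OR HIGH = HIGH
N5 = N1 AND N2 AND N4 = LOW AND HIGH AND HIGH = LOW
N6 = NOT N4 = NOT HIGH = LOW
N7 = N5 AND N2 = LOW AND HIGH = LOW
N9 = N5 AND N6 = LOW AND LOW = LOW
N10 = N7 OR N5 = LOW OR LOW = LOW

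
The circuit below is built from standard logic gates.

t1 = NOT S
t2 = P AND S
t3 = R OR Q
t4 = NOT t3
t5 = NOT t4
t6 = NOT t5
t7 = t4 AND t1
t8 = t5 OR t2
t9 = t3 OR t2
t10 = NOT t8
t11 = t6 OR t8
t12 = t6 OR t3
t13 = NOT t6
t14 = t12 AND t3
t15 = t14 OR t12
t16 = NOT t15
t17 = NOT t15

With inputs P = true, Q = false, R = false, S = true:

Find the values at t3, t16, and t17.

t3 = false, t16 = false, t17 = false

t3 = R OR Q = false OR false = false
t4 = NOT t3 = NOT false = true
t5 = NOT t4 = NOT true = false
t6 = NOT t5 = NOT false = true
t12 = t6 OR t3 = true OR false = true
t14 = t12 AND t3 = true AND false = false
t15 = t14 OR t12 = false OR true = true
t16 = NOT t15 = NOT true = false
t17 = NOT t15 = NOT true = false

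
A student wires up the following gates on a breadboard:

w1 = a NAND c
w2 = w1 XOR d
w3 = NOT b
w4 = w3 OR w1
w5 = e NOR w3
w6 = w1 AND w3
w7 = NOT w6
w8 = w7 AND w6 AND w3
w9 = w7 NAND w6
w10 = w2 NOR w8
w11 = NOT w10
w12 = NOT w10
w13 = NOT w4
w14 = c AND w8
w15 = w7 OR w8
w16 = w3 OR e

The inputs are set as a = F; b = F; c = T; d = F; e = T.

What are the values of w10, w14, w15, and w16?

w1 = a NAND c = F NAND T = T
w2 = w1 XOR d = T XOR F = T
w3 = NOT b = NOT F = T
w6 = w1 AND w3 = T AND T = T
w7 = NOT w6 = NOT T = F
w8 = w7 AND w6 AND w3 = F AND T AND T = F
w10 = w2 NOR w8 = T NOR F = F
w14 = c AND w8 = T AND F = F
w15 = w7 OR w8 = F OR F = F
w16 = w3 OR e = T OR T = T

w10 = F, w14 = F, w15 = F, w16 = T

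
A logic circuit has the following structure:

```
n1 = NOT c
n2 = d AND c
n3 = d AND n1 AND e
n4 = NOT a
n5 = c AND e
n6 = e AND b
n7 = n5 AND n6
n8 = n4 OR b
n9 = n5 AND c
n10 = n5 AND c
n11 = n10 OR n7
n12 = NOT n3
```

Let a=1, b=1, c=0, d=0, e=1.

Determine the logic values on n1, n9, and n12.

n1 = 1, n9 = 0, n12 = 1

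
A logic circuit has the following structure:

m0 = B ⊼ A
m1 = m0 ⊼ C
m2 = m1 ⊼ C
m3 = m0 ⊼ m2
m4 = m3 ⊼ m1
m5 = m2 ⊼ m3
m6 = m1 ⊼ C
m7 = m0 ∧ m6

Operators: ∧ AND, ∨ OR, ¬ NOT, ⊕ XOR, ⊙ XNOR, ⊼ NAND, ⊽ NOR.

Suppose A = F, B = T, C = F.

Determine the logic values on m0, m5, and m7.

m0 = B NAND A = T NAND F = T
m1 = m0 NAND C = T NAND F = T
m2 = m1 NAND C = T NAND F = T
m3 = m0 NAND m2 = T NAND T = F
m5 = m2 NAND m3 = T NAND F = T
m6 = m1 NAND C = T NAND F = T
m7 = m0 AND m6 = T AND T = T

m0 = T, m5 = T, m7 = T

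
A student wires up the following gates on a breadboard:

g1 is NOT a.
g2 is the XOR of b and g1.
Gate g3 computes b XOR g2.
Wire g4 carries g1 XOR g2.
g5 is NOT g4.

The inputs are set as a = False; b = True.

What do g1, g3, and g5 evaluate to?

g1 = True; g3 = True; g5 = False

g1 = NOT a = NOT False = True
g2 = b XOR g1 = True XOR True = False
g3 = b XOR g2 = True XOR False = True
g4 = g1 XOR g2 = True XOR False = True
g5 = NOT g4 = NOT True = False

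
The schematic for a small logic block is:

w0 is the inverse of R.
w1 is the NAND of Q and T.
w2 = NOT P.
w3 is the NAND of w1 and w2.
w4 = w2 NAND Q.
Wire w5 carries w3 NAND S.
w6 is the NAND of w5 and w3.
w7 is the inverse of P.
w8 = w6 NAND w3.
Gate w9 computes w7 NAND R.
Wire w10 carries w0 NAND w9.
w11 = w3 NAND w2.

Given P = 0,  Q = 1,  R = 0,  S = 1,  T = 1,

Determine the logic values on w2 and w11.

w2 = 1, w11 = 0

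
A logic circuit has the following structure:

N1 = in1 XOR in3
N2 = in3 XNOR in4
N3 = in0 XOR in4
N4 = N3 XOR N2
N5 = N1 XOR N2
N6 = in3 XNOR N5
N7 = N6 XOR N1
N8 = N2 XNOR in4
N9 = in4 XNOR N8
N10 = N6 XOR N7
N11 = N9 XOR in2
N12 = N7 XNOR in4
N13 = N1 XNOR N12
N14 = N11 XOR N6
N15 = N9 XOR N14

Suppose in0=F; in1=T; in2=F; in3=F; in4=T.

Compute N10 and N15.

N1 = in1 XOR in3 = T XOR F = T
N2 = in3 XNOR in4 = F XNOR T = F
N5 = N1 XOR N2 = T XOR F = T
N6 = in3 XNOR N5 = F XNOR T = F
N7 = N6 XOR N1 = F XOR T = T
N8 = N2 XNOR in4 = F XNOR T = F
N9 = in4 XNOR N8 = T XNOR F = F
N10 = N6 XOR N7 = F XOR T = T
N11 = N9 XOR in2 = F XOR F = F
N14 = N11 XOR N6 = F XOR F = F
N15 = N9 XOR N14 = F XOR F = F

N10 = T  N15 = F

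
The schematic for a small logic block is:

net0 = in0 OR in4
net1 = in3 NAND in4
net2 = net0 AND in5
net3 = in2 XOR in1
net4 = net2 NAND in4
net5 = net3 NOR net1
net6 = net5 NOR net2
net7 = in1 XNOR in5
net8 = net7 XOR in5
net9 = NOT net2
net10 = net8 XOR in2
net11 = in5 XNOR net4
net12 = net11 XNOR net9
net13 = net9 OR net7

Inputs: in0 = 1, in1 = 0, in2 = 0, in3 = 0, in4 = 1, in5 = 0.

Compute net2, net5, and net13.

net0 = in0 OR in4 = 1 OR 1 = 1
net1 = in3 NAND in4 = 0 NAND 1 = 1
net2 = net0 AND in5 = 1 AND 0 = 0
net3 = in2 XOR in1 = 0 XOR 0 = 0
net5 = net3 NOR net1 = 0 NOR 1 = 0
net7 = in1 XNOR in5 = 0 XNOR 0 = 1
net9 = NOT net2 = NOT 0 = 1
net13 = net9 OR net7 = 1 OR 1 = 1

net2 = 0, net5 = 0, net13 = 1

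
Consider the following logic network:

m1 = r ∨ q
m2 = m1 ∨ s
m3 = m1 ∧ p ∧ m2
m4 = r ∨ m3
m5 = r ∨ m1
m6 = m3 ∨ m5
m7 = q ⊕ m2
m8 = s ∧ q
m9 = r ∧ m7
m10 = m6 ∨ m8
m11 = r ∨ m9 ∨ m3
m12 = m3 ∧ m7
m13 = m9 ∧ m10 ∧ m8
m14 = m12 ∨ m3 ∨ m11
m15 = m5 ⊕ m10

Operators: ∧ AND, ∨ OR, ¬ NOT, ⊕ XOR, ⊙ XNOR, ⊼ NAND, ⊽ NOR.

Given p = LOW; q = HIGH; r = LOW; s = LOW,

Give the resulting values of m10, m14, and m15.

m10 = HIGH, m14 = LOW, m15 = LOW

m1 = r OR q = LOW OR HIGH = HIGH
m2 = m1 OR s = HIGH OR LOW = HIGH
m3 = m1 AND p AND m2 = HIGH AND LOW AND HIGH = LOW
m5 = r OR m1 = LOW OR HIGH = HIGH
m6 = m3 OR m5 = LOW OR HIGH = HIGH
m7 = q XOR m2 = HIGH XOR HIGH = LOW
m8 = s AND q = LOW AND HIGH = LOW
m9 = r AND m7 = LOW AND LOW = LOW
m10 = m6 OR m8 = HIGH OR LOW = HIGH
m11 = r OR m9 OR m3 = LOW OR LOW OR LOW = LOW
m12 = m3 AND m7 = LOW AND LOW = LOW
m14 = m12 OR m3 OR m11 = LOW OR LOW OR LOW = LOW
m15 = m5 XOR m10 = HIGH XOR HIGH = LOW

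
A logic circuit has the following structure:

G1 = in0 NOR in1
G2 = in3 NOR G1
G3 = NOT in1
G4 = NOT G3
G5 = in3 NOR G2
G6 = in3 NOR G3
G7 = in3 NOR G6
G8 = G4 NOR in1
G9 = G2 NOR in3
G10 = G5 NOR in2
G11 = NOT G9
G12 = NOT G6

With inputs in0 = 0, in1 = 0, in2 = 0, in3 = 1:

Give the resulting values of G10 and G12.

G1 = in0 NOR in1 = 0 NOR 0 = 1
G2 = in3 NOR G1 = 1 NOR 1 = 0
G3 = NOT in1 = NOT 0 = 1
G5 = in3 NOR G2 = 1 NOR 0 = 0
G6 = in3 NOR G3 = 1 NOR 1 = 0
G10 = G5 NOR in2 = 0 NOR 0 = 1
G12 = NOT G6 = NOT 0 = 1

G10 = 1  G12 = 1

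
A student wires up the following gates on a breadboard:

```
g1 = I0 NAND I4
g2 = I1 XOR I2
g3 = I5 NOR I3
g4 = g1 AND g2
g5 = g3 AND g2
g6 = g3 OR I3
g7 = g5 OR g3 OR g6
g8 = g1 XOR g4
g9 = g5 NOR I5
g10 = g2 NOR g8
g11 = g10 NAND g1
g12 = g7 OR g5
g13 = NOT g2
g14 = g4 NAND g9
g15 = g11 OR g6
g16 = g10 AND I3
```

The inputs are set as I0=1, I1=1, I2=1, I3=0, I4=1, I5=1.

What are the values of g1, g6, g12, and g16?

g1 = 0, g6 = 0, g12 = 0, g16 = 0

g1 = I0 NAND I4 = 1 NAND 1 = 0
g2 = I1 XOR I2 = 1 XOR 1 = 0
g3 = I5 NOR I3 = 1 NOR 0 = 0
g4 = g1 AND g2 = 0 AND 0 = 0
g5 = g3 AND g2 = 0 AND 0 = 0
g6 = g3 OR I3 = 0 OR 0 = 0
g7 = g5 OR g3 OR g6 = 0 OR 0 OR 0 = 0
g8 = g1 XOR g4 = 0 XOR 0 = 0
g10 = g2 NOR g8 = 0 NOR 0 = 1
g12 = g7 OR g5 = 0 OR 0 = 0
g16 = g10 AND I3 = 1 AND 0 = 0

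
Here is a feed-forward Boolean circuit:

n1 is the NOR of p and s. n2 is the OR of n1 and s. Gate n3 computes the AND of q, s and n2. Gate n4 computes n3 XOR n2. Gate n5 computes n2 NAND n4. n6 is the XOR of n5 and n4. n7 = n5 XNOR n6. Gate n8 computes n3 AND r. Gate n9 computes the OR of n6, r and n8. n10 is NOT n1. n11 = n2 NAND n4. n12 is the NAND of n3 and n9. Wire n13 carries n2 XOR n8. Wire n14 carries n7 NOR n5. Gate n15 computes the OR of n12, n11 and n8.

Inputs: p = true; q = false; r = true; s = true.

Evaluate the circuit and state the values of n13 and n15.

n1 = p NOR s = true NOR true = false
n2 = n1 OR s = false OR true = true
n3 = q AND s AND n2 = false AND true AND true = false
n4 = n3 XOR n2 = false XOR true = true
n5 = n2 NAND n4 = true NAND true = false
n6 = n5 XOR n4 = false XOR true = true
n8 = n3 AND r = false AND true = false
n9 = n6 OR r OR n8 = true OR true OR false = true
n11 = n2 NAND n4 = true NAND true = false
n12 = n3 NAND n9 = false NAND true = true
n13 = n2 XOR n8 = true XOR false = true
n15 = n12 OR n11 OR n8 = true OR false OR false = true

n13 = true, n15 = true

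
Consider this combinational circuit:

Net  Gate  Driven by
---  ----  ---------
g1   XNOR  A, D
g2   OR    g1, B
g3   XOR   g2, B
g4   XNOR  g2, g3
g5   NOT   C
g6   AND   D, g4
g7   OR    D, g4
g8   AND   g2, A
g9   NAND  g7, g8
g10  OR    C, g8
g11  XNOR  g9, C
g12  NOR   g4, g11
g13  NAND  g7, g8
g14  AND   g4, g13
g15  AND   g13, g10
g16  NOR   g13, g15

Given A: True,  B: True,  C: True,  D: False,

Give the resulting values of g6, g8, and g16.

g6 = False, g8 = True, g16 = False

g1 = A XNOR D = True XNOR False = False
g2 = g1 OR B = False OR True = True
g3 = g2 XOR B = True XOR True = False
g4 = g2 XNOR g3 = True XNOR False = False
g6 = D AND g4 = False AND False = False
g7 = D OR g4 = False OR False = False
g8 = g2 AND A = True AND True = True
g10 = C OR g8 = True OR True = True
g13 = g7 NAND g8 = False NAND True = True
g15 = g13 AND g10 = True AND True = True
g16 = g13 NOR g15 = True NOR True = False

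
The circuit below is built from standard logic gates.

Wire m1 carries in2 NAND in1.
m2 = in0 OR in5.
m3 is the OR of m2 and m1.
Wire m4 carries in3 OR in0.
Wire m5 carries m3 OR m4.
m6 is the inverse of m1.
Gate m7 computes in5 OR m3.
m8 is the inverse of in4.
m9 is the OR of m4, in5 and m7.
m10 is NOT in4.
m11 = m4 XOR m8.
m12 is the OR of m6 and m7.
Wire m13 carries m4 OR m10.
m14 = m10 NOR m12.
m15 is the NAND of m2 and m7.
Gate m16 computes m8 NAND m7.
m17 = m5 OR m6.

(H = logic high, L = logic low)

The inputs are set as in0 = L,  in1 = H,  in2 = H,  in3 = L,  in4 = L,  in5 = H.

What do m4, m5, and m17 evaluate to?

m4 = L; m5 = H; m17 = H

m1 = in2 NAND in1 = H NAND H = L
m2 = in0 OR in5 = L OR H = H
m3 = m2 OR m1 = H OR L = H
m4 = in3 OR in0 = L OR L = L
m5 = m3 OR m4 = H OR L = H
m6 = NOT m1 = NOT L = H
m17 = m5 OR m6 = H OR H = H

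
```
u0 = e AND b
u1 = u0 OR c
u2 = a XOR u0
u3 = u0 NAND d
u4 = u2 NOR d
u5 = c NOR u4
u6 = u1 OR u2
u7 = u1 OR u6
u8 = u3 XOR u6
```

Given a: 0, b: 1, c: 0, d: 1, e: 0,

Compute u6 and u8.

u0 = e AND b = 0 AND 1 = 0
u1 = u0 OR c = 0 OR 0 = 0
u2 = a XOR u0 = 0 XOR 0 = 0
u3 = u0 NAND d = 0 NAND 1 = 1
u6 = u1 OR u2 = 0 OR 0 = 0
u8 = u3 XOR u6 = 1 XOR 0 = 1

u6 = 0, u8 = 1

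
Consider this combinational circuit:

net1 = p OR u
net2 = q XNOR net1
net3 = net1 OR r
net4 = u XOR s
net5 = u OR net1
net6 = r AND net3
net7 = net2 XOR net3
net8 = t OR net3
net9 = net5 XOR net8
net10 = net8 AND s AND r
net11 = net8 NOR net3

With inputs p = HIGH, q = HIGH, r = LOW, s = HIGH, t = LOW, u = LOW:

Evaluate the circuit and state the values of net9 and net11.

net9 = LOW, net11 = LOW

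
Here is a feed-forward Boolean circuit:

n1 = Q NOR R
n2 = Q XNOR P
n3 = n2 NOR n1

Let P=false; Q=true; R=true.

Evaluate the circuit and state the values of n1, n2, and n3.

n1 = Q NOR R = true NOR true = false
n2 = Q XNOR P = true XNOR false = false
n3 = n2 NOR n1 = false NOR false = true

n1 = false  n2 = false  n3 = true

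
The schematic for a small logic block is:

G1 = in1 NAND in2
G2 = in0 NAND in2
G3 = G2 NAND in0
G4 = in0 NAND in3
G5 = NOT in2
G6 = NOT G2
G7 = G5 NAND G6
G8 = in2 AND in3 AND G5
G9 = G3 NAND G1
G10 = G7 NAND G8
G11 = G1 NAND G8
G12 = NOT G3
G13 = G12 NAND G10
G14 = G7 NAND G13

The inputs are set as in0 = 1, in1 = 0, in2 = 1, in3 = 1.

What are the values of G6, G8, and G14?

G6 = 1  G8 = 0  G14 = 0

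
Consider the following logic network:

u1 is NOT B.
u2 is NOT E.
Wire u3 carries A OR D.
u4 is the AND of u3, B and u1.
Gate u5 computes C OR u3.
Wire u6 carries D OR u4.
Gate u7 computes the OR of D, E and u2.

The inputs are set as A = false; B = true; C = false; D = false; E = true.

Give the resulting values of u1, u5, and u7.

u1 = false, u5 = false, u7 = true

u1 = NOT B = NOT true = false
u2 = NOT E = NOT true = false
u3 = A OR D = false OR false = false
u5 = C OR u3 = false OR false = false
u7 = D OR E OR u2 = false OR true OR false = true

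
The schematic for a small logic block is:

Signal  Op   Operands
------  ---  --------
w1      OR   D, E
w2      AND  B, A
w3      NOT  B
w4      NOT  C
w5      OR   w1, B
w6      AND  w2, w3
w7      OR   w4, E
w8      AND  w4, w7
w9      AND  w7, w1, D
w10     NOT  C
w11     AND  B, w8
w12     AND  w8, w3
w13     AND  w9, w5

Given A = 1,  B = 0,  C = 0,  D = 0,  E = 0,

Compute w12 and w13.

w1 = D OR E = 0 OR 0 = 0
w3 = NOT B = NOT 0 = 1
w4 = NOT C = NOT 0 = 1
w5 = w1 OR B = 0 OR 0 = 0
w7 = w4 OR E = 1 OR 0 = 1
w8 = w4 AND w7 = 1 AND 1 = 1
w9 = w7 AND w1 AND D = 1 AND 0 AND 0 = 0
w12 = w8 AND w3 = 1 AND 1 = 1
w13 = w9 AND w5 = 0 AND 0 = 0

w12 = 1, w13 = 0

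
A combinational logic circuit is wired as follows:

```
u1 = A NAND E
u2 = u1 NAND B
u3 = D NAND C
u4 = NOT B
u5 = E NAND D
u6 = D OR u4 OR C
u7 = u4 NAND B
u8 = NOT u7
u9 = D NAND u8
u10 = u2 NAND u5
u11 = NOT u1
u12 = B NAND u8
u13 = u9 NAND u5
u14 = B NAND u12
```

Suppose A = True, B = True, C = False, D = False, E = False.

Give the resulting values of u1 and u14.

u1 = A NAND E = True NAND False = True
u4 = NOT B = NOT True = False
u7 = u4 NAND B = False NAND True = True
u8 = NOT u7 = NOT True = False
u12 = B NAND u8 = True NAND False = True
u14 = B NAND u12 = True NAND True = False

u1 = True, u14 = False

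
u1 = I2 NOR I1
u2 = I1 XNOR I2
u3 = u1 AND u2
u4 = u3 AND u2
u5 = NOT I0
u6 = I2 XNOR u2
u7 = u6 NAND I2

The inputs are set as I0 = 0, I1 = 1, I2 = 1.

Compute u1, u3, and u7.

u1 = I2 NOR I1 = 1 NOR 1 = 0
u2 = I1 XNOR I2 = 1 XNOR 1 = 1
u3 = u1 AND u2 = 0 AND 1 = 0
u6 = I2 XNOR u2 = 1 XNOR 1 = 1
u7 = u6 NAND I2 = 1 NAND 1 = 0

u1 = 0; u3 = 0; u7 = 0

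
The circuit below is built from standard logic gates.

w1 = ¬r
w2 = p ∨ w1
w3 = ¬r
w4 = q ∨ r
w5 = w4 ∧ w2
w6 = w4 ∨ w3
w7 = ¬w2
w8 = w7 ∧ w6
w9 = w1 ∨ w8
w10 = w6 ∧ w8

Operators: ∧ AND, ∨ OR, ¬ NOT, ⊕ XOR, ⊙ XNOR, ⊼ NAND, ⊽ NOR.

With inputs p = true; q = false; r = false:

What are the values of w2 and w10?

w1 = NOT r = NOT false = true
w2 = p OR w1 = true OR true = true
w3 = NOT r = NOT false = true
w4 = q OR r = false OR false = false
w6 = w4 OR w3 = false OR true = true
w7 = NOT w2 = NOT true = false
w8 = w7 AND w6 = false AND true = false
w10 = w6 AND w8 = true AND false = false

w2 = true  w10 = false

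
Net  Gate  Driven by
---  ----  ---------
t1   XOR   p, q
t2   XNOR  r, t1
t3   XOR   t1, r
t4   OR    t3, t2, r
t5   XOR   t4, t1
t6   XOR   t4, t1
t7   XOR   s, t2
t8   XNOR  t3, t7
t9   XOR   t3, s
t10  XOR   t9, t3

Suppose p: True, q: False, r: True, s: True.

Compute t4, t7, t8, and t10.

t1 = p XOR q = True XOR False = True
t2 = r XNOR t1 = True XNOR True = True
t3 = t1 XOR r = True XOR True = False
t4 = t3 OR t2 OR r = False OR True OR True = True
t7 = s XOR t2 = True XOR True = False
t8 = t3 XNOR t7 = False XNOR False = True
t9 = t3 XOR s = False XOR True = True
t10 = t9 XOR t3 = True XOR False = True

t4 = True, t7 = False, t8 = True, t10 = True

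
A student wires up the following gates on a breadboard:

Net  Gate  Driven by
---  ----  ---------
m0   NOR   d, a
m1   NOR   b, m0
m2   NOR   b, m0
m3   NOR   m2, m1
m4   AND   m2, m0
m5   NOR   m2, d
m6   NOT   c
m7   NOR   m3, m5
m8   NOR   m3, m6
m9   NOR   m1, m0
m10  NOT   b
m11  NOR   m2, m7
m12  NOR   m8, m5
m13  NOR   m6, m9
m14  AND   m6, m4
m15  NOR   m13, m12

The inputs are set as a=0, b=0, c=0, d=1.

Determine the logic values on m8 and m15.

m0 = d NOR a = 1 NOR 0 = 0
m1 = b NOR m0 = 0 NOR 0 = 1
m2 = b NOR m0 = 0 NOR 0 = 1
m3 = m2 NOR m1 = 1 NOR 1 = 0
m5 = m2 NOR d = 1 NOR 1 = 0
m6 = NOT c = NOT 0 = 1
m8 = m3 NOR m6 = 0 NOR 1 = 0
m9 = m1 NOR m0 = 1 NOR 0 = 0
m12 = m8 NOR m5 = 0 NOR 0 = 1
m13 = m6 NOR m9 = 1 NOR 0 = 0
m15 = m13 NOR m12 = 0 NOR 1 = 0

m8 = 0  m15 = 0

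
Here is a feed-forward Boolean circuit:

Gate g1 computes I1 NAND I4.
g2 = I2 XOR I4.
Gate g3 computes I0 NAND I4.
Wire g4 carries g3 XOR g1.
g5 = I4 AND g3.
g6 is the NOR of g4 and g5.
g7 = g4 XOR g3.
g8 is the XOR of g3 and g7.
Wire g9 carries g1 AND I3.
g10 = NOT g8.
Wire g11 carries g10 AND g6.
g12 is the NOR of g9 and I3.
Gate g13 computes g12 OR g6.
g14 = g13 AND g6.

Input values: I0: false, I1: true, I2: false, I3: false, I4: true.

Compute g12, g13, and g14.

g12 = true  g13 = true  g14 = false

g1 = I1 NAND I4 = true NAND true = false
g3 = I0 NAND I4 = false NAND true = true
g4 = g3 XOR g1 = true XOR false = true
g5 = I4 AND g3 = true AND true = true
g6 = g4 NOR g5 = true NOR true = false
g9 = g1 AND I3 = false AND false = false
g12 = g9 NOR I3 = false NOR false = true
g13 = g12 OR g6 = true OR false = true
g14 = g13 AND g6 = true AND false = false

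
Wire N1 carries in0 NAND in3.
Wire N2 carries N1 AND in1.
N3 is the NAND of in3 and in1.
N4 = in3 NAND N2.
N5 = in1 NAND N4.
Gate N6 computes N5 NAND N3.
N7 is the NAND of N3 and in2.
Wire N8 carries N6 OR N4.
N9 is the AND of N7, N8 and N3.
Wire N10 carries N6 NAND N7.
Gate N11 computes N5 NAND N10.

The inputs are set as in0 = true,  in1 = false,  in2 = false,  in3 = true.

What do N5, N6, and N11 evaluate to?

N5 = true  N6 = false  N11 = false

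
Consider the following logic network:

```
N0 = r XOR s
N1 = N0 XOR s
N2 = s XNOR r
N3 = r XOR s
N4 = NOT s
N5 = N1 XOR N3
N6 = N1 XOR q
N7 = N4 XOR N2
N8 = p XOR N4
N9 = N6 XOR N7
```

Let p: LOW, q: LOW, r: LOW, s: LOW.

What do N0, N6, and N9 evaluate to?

N0 = LOW; N6 = LOW; N9 = LOW

N0 = r XOR s = LOW XOR LOW = LOW
N1 = N0 XOR s = LOW XOR LOW = LOW
N2 = s XNOR r = LOW XNOR LOW = HIGH
N4 = NOT s = NOT LOW = HIGH
N6 = N1 XOR q = LOW XOR LOW = LOW
N7 = N4 XOR N2 = HIGH XOR HIGH = LOW
N9 = N6 XOR N7 = LOW XOR LOW = LOW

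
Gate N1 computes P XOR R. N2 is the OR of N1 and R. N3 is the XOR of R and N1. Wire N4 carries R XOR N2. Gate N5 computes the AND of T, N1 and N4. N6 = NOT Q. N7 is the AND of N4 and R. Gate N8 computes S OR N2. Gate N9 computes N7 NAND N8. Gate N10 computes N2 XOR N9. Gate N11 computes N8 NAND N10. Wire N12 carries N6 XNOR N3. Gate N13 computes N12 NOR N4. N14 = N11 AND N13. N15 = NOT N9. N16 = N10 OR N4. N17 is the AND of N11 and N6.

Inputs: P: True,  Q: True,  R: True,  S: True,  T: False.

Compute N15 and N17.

N1 = P XOR R = True XOR True = False
N2 = N1 OR R = False OR True = True
N4 = R XOR N2 = True XOR True = False
N6 = NOT Q = NOT True = False
N7 = N4 AND R = False AND True = False
N8 = S OR N2 = True OR True = True
N9 = N7 NAND N8 = False NAND True = True
N10 = N2 XOR N9 = True XOR True = False
N11 = N8 NAND N10 = True NAND False = True
N15 = NOT N9 = NOT True = False
N17 = N11 AND N6 = True AND False = False

N15 = False  N17 = False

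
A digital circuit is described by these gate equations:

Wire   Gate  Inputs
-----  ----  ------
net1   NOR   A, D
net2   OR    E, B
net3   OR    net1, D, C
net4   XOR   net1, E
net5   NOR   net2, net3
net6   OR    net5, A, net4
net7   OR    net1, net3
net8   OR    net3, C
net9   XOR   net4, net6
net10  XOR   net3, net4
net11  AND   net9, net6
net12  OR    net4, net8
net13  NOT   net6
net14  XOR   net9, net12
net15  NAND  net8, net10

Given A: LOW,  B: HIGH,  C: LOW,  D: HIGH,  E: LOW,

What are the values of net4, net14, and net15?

net4 = LOW  net14 = HIGH  net15 = LOW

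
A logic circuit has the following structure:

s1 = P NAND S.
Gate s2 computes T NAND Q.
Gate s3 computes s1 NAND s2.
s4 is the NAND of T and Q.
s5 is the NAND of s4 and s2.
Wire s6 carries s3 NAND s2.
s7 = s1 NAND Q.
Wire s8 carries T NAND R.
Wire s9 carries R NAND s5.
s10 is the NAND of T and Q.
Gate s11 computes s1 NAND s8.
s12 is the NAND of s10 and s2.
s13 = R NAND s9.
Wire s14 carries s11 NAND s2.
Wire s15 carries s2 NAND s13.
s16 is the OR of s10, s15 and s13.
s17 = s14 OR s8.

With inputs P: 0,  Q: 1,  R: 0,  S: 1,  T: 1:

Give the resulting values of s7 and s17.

s1 = P NAND S = 0 NAND 1 = 1
s2 = T NAND Q = 1 NAND 1 = 0
s7 = s1 NAND Q = 1 NAND 1 = 0
s8 = T NAND R = 1 NAND 0 = 1
s11 = s1 NAND s8 = 1 NAND 1 = 0
s14 = s11 NAND s2 = 0 NAND 0 = 1
s17 = s14 OR s8 = 1 OR 1 = 1

s7 = 0, s17 = 1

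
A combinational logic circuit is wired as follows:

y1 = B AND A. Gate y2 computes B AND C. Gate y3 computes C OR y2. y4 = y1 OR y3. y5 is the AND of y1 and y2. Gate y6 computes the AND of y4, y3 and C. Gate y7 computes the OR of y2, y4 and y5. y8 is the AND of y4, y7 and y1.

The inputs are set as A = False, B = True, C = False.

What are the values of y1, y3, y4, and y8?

y1 = B AND A = True AND False = False
y2 = B AND C = True AND False = False
y3 = C OR y2 = False OR False = False
y4 = y1 OR y3 = False OR False = False
y5 = y1 AND y2 = False AND False = False
y7 = y2 OR y4 OR y5 = False OR False OR False = False
y8 = y4 AND y7 AND y1 = False AND False AND False = False

y1 = False, y3 = False, y4 = False, y8 = False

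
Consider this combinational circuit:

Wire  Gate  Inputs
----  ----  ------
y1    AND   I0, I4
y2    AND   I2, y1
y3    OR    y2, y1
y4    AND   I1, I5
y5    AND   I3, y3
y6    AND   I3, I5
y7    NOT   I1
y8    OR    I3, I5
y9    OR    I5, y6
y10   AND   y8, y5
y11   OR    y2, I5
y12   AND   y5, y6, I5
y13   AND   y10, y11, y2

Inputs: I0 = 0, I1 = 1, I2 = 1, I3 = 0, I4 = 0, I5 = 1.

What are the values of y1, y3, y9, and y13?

y1 = I0 AND I4 = 0 AND 0 = 0
y2 = I2 AND y1 = 1 AND 0 = 0
y3 = y2 OR y1 = 0 OR 0 = 0
y5 = I3 AND y3 = 0 AND 0 = 0
y6 = I3 AND I5 = 0 AND 1 = 0
y8 = I3 OR I5 = 0 OR 1 = 1
y9 = I5 OR y6 = 1 OR 0 = 1
y10 = y8 AND y5 = 1 AND 0 = 0
y11 = y2 OR I5 = 0 OR 1 = 1
y13 = y10 AND y11 AND y2 = 0 AND 1 AND 0 = 0

y1 = 0, y3 = 0, y9 = 1, y13 = 0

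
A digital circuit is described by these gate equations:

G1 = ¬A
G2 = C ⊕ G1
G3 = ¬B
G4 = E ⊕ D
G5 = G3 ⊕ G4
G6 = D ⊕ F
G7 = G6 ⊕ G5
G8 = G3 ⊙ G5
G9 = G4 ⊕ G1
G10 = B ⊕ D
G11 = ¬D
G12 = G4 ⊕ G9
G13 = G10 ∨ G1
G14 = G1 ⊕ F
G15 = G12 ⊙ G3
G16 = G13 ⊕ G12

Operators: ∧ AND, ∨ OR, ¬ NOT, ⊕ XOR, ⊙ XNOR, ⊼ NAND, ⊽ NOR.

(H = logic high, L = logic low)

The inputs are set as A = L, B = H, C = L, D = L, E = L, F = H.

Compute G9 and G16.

G1 = NOT A = NOT L = H
G4 = E XOR D = L XOR L = L
G9 = G4 XOR G1 = L XOR H = H
G10 = B XOR D = H XOR L = H
G12 = G4 XOR G9 = L XOR H = H
G13 = G10 OR G1 = H OR H = H
G16 = G13 XOR G12 = H XOR H = L

G9 = H, G16 = L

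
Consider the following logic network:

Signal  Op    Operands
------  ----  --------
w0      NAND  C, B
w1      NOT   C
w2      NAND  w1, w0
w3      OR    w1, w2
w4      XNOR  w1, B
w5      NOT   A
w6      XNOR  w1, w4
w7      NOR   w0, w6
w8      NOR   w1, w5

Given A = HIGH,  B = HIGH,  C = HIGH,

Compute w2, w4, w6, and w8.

w0 = C NAND B = HIGH NAND HIGH = LOW
w1 = NOT C = NOT HIGH = LOW
w2 = w1 NAND w0 = LOW NAND LOW = HIGH
w4 = w1 XNOR B = LOW XNOR HIGH = LOW
w5 = NOT A = NOT HIGH = LOW
w6 = w1 XNOR w4 = LOW XNOR LOW = HIGH
w8 = w1 NOR w5 = LOW NOR LOW = HIGH

w2 = HIGH; w4 = LOW; w6 = HIGH; w8 = HIGH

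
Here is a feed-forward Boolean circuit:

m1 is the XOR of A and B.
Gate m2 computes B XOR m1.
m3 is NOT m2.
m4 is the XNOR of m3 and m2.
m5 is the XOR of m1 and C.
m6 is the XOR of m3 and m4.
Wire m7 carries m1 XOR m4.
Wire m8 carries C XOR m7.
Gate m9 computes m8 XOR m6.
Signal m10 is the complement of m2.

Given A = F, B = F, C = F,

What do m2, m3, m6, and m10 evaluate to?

m1 = A XOR B = F XOR F = F
m2 = B XOR m1 = F XOR F = F
m3 = NOT m2 = NOT F = T
m4 = m3 XNOR m2 = T XNOR F = F
m6 = m3 XOR m4 = T XOR F = T
m10 = NOT m2 = NOT F = T

m2 = F, m3 = T, m6 = T, m10 = T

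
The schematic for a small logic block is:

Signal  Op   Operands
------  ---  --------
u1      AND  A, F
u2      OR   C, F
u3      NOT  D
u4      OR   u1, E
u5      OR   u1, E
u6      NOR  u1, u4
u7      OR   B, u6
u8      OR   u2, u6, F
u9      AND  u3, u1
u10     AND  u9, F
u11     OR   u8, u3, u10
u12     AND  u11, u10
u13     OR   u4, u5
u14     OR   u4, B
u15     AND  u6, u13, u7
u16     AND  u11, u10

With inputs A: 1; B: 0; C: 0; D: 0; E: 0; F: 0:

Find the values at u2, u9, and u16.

u2 = 0  u9 = 0  u16 = 0

u1 = A AND F = 1 AND 0 = 0
u2 = C OR F = 0 OR 0 = 0
u3 = NOT D = NOT 0 = 1
u4 = u1 OR E = 0 OR 0 = 0
u6 = u1 NOR u4 = 0 NOR 0 = 1
u8 = u2 OR u6 OR F = 0 OR 1 OR 0 = 1
u9 = u3 AND u1 = 1 AND 0 = 0
u10 = u9 AND F = 0 AND 0 = 0
u11 = u8 OR u3 OR u10 = 1 OR 1 OR 0 = 1
u16 = u11 AND u10 = 1 AND 0 = 0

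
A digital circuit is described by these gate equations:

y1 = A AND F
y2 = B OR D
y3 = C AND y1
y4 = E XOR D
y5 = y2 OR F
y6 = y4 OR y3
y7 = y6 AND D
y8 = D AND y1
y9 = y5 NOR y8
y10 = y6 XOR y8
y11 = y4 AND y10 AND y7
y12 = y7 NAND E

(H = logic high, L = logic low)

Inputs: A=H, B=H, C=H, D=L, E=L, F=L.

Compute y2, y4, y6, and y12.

y1 = A AND F = H AND L = L
y2 = B OR D = H OR L = H
y3 = C AND y1 = H AND L = L
y4 = E XOR D = L XOR L = L
y6 = y4 OR y3 = L OR L = L
y7 = y6 AND D = L AND L = L
y12 = y7 NAND E = L NAND L = H

y2 = H, y4 = L, y6 = L, y12 = H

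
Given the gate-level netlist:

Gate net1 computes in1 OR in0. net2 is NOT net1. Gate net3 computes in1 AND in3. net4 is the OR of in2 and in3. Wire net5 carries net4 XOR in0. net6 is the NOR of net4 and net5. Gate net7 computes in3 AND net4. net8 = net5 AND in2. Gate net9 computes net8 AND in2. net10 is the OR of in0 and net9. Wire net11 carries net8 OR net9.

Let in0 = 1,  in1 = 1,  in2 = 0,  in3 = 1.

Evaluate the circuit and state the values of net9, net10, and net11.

net9 = 0, net10 = 1, net11 = 0

net4 = in2 OR in3 = 0 OR 1 = 1
net5 = net4 XOR in0 = 1 XOR 1 = 0
net8 = net5 AND in2 = 0 AND 0 = 0
net9 = net8 AND in2 = 0 AND 0 = 0
net10 = in0 OR net9 = 1 OR 0 = 1
net11 = net8 OR net9 = 0 OR 0 = 0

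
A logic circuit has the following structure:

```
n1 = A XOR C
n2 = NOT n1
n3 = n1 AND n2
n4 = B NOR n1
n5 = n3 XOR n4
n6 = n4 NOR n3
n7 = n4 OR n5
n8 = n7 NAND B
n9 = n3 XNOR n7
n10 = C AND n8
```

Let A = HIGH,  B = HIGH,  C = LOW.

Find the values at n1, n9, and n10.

n1 = HIGH, n9 = HIGH, n10 = LOW

n1 = A XOR C = HIGH XOR LOW = HIGH
n2 = NOT n1 = NOT HIGH = LOW
n3 = n1 AND n2 = HIGH AND LOW = LOW
n4 = B NOR n1 = HIGH NOR HIGH = LOW
n5 = n3 XOR n4 = LOW XOR LOW = LOW
n7 = n4 OR n5 = LOW OR LOW = LOW
n8 = n7 NAND B = LOW NAND HIGH = HIGH
n9 = n3 XNOR n7 = LOW XNOR LOW = HIGH
n10 = C AND n8 = LOW AND HIGH = LOW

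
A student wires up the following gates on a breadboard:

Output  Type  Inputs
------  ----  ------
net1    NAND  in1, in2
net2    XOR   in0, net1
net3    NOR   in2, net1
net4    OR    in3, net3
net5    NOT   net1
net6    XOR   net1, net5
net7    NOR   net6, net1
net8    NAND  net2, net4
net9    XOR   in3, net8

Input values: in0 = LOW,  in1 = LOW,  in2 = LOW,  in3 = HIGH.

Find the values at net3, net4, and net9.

net1 = in1 NAND in2 = LOW NAND LOW = HIGH
net2 = in0 XOR net1 = LOW XOR HIGH = HIGH
net3 = in2 NOR net1 = LOW NOR HIGH = LOW
net4 = in3 OR net3 = HIGH OR LOW = HIGH
net8 = net2 NAND net4 = HIGH NAND HIGH = LOW
net9 = in3 XOR net8 = HIGH XOR LOW = HIGH

net3 = LOW, net4 = HIGH, net9 = HIGH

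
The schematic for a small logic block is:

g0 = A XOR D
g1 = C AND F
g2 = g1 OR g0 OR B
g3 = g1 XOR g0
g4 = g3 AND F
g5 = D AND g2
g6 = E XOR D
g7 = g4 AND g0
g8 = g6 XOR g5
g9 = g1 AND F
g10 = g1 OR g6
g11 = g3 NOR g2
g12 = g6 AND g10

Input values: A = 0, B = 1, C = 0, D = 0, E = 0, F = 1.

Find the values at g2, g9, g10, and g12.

g0 = A XOR D = 0 XOR 0 = 0
g1 = C AND F = 0 AND 1 = 0
g2 = g1 OR g0 OR B = 0 OR 0 OR 1 = 1
g6 = E XOR D = 0 XOR 0 = 0
g9 = g1 AND F = 0 AND 1 = 0
g10 = g1 OR g6 = 0 OR 0 = 0
g12 = g6 AND g10 = 0 AND 0 = 0

g2 = 1, g9 = 0, g10 = 0, g12 = 0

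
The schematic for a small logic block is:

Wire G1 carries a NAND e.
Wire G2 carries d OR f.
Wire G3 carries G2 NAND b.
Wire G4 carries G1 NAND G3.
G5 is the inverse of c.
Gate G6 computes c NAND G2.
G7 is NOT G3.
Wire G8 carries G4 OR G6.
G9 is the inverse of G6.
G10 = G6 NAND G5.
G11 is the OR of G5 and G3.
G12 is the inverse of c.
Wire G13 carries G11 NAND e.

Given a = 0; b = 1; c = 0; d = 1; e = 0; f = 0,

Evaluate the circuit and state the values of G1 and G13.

G1 = 1; G13 = 1

G1 = a NAND e = 0 NAND 0 = 1
G2 = d OR f = 1 OR 0 = 1
G3 = G2 NAND b = 1 NAND 1 = 0
G5 = NOT c = NOT 0 = 1
G11 = G5 OR G3 = 1 OR 0 = 1
G13 = G11 NAND e = 1 NAND 0 = 1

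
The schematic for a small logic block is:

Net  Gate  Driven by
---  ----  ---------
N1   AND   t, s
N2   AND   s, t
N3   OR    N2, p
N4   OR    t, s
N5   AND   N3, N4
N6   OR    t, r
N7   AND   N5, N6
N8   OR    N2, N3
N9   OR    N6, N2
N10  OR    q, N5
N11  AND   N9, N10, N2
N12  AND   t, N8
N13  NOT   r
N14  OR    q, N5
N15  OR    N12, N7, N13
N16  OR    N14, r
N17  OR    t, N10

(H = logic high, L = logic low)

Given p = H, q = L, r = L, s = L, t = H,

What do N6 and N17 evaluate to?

N2 = s AND t = L AND H = L
N3 = N2 OR p = L OR H = H
N4 = t OR s = H OR L = H
N5 = N3 AND N4 = H AND H = H
N6 = t OR r = H OR L = H
N10 = q OR N5 = L OR H = H
N17 = t OR N10 = H OR H = H

N6 = H  N17 = H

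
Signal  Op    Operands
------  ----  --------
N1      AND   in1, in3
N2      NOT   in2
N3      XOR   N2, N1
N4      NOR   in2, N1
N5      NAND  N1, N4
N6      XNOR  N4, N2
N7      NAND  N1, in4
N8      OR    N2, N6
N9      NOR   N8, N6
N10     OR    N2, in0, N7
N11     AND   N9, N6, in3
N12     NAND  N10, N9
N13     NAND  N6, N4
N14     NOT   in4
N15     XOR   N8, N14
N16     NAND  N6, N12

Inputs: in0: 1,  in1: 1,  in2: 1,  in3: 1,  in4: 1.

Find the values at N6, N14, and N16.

N1 = in1 AND in3 = 1 AND 1 = 1
N2 = NOT in2 = NOT 1 = 0
N4 = in2 NOR N1 = 1 NOR 1 = 0
N6 = N4 XNOR N2 = 0 XNOR 0 = 1
N7 = N1 NAND in4 = 1 NAND 1 = 0
N8 = N2 OR N6 = 0 OR 1 = 1
N9 = N8 NOR N6 = 1 NOR 1 = 0
N10 = N2 OR in0 OR N7 = 0 OR 1 OR 0 = 1
N12 = N10 NAND N9 = 1 NAND 0 = 1
N14 = NOT in4 = NOT 1 = 0
N16 = N6 NAND N12 = 1 NAND 1 = 0

N6 = 1, N14 = 0, N16 = 0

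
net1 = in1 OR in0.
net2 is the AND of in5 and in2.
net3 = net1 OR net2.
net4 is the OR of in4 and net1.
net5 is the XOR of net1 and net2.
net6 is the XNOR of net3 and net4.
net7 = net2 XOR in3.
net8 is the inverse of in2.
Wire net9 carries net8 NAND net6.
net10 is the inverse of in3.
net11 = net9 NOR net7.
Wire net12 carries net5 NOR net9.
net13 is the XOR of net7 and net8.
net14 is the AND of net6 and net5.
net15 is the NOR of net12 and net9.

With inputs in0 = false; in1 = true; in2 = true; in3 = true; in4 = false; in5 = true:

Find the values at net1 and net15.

net1 = in1 OR in0 = true OR false = true
net2 = in5 AND in2 = true AND true = true
net3 = net1 OR net2 = true OR true = true
net4 = in4 OR net1 = false OR true = true
net5 = net1 XOR net2 = true XOR true = false
net6 = net3 XNOR net4 = true XNOR true = true
net8 = NOT in2 = NOT true = false
net9 = net8 NAND net6 = false NAND true = true
net12 = net5 NOR net9 = false NOR true = false
net15 = net12 NOR net9 = false NOR true = false

net1 = true; net15 = false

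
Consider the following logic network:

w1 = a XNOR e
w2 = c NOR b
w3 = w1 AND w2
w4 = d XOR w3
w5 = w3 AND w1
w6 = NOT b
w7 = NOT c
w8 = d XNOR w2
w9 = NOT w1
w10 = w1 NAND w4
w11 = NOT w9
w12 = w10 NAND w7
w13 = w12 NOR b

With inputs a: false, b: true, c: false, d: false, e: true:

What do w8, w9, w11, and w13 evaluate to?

w1 = a XNOR e = false XNOR true = false
w2 = c NOR b = false NOR true = false
w3 = w1 AND w2 = false AND false = false
w4 = d XOR w3 = false XOR false = false
w7 = NOT c = NOT false = true
w8 = d XNOR w2 = false XNOR false = true
w9 = NOT w1 = NOT false = true
w10 = w1 NAND w4 = false NAND false = true
w11 = NOT w9 = NOT true = false
w12 = w10 NAND w7 = true NAND true = false
w13 = w12 NOR b = false NOR true = false

w8 = true, w9 = true, w11 = false, w13 = false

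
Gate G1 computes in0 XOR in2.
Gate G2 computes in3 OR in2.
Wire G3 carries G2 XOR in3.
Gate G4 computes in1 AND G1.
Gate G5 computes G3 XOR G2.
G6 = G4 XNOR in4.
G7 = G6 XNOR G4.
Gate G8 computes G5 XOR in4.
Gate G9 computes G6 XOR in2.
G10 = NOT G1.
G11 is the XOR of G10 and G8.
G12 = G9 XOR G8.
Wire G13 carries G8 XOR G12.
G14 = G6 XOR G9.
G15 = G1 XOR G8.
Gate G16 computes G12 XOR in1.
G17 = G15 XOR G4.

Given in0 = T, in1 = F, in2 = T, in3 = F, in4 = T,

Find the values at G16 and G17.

G1 = in0 XOR in2 = T XOR T = F
G2 = in3 OR in2 = F OR T = T
G3 = G2 XOR in3 = T XOR F = T
G4 = in1 AND G1 = F AND F = F
G5 = G3 XOR G2 = T XOR T = F
G6 = G4 XNOR in4 = F XNOR T = F
G8 = G5 XOR in4 = F XOR T = T
G9 = G6 XOR in2 = F XOR T = T
G12 = G9 XOR G8 = T XOR T = F
G15 = G1 XOR G8 = F XOR T = T
G16 = G12 XOR in1 = F XOR F = F
G17 = G15 XOR G4 = T XOR F = T

G16 = F; G17 = T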